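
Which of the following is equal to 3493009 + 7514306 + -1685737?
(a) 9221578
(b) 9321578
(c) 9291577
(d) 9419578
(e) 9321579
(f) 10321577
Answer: b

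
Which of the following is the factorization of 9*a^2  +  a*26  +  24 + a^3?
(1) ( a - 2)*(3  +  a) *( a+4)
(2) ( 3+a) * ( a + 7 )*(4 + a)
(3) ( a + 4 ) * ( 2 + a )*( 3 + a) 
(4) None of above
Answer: 3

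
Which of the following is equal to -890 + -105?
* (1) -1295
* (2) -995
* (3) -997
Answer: 2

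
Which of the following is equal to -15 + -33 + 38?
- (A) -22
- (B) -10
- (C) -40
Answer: B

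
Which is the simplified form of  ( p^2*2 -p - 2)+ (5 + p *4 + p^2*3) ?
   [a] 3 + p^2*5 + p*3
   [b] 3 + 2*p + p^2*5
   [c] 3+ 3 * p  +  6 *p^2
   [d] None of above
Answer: a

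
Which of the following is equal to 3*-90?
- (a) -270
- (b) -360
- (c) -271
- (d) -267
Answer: a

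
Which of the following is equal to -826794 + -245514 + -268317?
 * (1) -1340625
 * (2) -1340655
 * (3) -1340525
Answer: 1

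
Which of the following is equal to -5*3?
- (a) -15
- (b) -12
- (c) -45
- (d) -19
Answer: a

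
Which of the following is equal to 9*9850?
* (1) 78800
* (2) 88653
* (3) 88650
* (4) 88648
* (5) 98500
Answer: 3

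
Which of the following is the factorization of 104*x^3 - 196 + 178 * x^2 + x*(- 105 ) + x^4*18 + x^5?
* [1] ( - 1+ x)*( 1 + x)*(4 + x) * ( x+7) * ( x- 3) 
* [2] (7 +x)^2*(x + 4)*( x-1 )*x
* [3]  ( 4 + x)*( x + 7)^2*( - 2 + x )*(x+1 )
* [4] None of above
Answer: 4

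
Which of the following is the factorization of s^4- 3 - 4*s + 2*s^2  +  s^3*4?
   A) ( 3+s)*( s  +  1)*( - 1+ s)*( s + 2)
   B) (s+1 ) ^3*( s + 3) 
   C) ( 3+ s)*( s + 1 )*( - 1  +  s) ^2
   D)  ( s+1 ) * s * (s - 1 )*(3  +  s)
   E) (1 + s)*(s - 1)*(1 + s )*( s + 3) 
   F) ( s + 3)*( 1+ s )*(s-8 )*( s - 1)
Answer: E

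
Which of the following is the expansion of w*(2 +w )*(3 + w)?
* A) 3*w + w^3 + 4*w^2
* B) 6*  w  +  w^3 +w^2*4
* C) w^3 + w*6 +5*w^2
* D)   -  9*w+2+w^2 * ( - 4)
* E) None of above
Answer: C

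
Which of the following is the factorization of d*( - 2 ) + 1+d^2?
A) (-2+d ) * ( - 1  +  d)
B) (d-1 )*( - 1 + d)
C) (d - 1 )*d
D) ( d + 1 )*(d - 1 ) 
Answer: B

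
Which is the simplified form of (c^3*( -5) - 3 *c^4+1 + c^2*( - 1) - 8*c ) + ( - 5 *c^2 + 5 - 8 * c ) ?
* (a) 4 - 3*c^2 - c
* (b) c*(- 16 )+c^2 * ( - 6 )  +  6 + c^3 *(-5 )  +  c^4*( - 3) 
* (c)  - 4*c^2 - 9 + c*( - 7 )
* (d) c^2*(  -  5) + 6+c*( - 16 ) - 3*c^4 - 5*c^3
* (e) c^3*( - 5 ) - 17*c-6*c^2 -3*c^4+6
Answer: b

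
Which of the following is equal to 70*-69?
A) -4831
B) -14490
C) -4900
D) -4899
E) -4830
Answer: E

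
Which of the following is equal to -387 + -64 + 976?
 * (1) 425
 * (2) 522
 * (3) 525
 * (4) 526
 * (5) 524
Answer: 3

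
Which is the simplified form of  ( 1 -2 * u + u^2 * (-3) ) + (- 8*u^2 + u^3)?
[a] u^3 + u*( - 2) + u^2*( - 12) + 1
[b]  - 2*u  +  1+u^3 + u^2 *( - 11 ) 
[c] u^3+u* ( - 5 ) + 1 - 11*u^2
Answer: b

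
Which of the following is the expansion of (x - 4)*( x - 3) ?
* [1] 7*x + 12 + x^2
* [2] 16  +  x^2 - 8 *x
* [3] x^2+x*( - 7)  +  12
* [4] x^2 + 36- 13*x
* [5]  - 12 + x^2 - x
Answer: 3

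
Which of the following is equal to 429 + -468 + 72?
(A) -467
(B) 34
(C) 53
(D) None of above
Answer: D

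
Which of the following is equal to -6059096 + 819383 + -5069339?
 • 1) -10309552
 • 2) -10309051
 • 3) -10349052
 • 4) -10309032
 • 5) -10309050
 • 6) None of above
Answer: 6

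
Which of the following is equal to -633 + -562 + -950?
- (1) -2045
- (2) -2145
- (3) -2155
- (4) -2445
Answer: 2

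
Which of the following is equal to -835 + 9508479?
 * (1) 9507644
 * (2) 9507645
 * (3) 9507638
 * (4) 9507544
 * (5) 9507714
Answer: 1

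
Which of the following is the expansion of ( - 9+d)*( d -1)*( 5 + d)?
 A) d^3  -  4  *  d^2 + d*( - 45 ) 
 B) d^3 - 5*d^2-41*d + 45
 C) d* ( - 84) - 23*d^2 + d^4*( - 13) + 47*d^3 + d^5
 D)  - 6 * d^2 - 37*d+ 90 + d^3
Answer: B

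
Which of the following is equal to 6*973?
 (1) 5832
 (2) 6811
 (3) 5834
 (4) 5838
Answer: 4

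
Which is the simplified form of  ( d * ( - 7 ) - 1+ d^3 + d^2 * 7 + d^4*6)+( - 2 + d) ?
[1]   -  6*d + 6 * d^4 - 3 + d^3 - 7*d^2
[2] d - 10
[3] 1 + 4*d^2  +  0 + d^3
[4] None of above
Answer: 4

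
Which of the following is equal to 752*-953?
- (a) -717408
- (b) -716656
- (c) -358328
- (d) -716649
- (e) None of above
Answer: b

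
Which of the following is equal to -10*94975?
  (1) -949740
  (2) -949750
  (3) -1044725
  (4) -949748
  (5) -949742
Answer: 2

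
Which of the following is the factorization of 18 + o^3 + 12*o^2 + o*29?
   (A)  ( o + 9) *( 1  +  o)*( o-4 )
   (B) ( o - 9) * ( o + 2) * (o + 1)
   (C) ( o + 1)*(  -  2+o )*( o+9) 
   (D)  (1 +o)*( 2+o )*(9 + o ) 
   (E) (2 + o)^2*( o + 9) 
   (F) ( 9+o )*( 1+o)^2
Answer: D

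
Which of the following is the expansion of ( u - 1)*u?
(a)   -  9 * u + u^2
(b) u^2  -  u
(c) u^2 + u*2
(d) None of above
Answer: b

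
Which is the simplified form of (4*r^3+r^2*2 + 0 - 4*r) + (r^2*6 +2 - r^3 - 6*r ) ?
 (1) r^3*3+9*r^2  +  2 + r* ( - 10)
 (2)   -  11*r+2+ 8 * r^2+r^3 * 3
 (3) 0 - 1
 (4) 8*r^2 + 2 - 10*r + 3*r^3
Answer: 4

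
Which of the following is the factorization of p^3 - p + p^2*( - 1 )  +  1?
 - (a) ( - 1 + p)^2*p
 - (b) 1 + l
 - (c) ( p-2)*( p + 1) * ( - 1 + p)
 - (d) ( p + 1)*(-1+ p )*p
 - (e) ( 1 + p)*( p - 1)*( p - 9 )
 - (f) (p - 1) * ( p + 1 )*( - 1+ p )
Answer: f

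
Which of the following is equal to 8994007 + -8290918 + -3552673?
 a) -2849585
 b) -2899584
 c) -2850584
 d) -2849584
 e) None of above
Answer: d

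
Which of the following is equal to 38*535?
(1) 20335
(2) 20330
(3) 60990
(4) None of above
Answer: 2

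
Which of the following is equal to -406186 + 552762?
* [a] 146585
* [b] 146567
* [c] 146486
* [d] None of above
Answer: d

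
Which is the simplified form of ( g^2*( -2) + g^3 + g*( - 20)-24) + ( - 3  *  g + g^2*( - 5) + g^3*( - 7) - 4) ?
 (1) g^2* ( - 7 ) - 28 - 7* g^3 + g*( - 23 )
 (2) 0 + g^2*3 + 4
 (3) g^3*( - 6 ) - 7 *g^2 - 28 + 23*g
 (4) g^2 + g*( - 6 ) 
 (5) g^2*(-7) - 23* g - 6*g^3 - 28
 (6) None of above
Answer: 5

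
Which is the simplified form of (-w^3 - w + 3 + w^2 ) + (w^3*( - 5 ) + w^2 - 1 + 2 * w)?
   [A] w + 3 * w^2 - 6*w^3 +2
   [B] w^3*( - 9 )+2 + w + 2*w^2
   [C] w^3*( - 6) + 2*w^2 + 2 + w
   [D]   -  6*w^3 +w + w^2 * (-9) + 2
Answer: C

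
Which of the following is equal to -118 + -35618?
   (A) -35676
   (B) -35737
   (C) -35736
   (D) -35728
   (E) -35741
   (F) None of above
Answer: C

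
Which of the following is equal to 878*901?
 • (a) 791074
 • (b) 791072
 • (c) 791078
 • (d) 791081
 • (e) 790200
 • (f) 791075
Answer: c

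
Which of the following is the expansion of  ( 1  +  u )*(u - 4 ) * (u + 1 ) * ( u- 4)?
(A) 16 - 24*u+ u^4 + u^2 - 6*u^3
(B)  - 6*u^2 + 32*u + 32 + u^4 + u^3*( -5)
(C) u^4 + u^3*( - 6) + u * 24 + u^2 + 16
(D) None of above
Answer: C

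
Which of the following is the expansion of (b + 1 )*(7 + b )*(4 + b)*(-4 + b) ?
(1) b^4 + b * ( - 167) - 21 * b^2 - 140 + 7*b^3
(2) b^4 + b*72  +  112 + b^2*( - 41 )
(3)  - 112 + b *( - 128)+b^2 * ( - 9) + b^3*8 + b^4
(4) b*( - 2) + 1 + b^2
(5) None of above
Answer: 3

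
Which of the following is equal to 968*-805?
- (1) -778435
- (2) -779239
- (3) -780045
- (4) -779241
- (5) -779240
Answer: 5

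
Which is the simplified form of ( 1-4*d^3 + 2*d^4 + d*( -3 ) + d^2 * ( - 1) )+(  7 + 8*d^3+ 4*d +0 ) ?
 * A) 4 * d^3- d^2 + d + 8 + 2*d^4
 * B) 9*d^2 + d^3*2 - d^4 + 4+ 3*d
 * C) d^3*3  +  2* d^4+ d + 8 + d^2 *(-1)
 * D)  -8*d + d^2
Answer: A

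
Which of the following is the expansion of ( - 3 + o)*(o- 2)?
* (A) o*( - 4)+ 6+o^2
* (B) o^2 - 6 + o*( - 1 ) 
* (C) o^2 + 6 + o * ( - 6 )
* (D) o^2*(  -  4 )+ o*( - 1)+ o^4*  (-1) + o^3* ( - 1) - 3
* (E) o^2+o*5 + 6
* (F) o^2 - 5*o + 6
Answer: F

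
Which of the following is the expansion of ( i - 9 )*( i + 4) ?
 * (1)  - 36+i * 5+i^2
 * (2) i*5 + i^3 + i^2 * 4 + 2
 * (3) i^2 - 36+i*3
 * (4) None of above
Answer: 4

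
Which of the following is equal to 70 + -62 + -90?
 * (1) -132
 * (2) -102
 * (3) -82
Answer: 3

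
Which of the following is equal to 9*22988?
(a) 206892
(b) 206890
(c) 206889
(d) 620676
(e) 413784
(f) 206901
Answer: a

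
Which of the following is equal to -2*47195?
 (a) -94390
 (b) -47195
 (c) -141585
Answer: a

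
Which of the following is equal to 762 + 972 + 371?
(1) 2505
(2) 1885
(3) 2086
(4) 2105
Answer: 4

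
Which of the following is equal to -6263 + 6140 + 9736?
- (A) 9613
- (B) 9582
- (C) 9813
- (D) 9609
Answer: A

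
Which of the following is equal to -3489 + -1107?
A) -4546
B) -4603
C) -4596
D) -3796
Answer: C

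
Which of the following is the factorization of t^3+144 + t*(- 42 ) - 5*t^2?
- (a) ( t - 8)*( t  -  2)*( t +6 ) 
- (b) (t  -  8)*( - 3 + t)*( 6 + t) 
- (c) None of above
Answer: b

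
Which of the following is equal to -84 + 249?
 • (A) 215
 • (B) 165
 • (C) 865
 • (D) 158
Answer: B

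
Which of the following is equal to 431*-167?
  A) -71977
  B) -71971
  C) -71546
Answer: A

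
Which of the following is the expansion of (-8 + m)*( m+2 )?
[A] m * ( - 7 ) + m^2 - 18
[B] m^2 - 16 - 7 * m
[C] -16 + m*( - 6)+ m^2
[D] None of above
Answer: C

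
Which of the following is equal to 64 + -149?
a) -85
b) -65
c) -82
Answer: a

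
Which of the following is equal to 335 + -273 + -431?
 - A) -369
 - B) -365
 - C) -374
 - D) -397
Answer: A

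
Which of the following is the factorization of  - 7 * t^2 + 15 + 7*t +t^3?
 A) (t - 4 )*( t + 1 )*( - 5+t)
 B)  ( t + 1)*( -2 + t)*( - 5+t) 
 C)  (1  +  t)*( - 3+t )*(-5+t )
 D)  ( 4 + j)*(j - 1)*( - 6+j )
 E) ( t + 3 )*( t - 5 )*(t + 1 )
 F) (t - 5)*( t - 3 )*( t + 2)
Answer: C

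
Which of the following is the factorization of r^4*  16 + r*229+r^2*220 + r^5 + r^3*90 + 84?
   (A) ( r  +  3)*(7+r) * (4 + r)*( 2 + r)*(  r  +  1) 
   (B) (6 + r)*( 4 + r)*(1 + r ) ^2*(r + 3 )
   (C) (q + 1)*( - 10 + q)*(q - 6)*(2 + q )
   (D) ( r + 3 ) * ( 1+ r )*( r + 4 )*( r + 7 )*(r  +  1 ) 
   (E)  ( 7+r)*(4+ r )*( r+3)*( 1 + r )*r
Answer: D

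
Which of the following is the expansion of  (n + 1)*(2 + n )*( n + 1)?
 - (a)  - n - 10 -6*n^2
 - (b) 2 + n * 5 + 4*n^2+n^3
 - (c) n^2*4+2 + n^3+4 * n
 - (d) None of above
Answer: b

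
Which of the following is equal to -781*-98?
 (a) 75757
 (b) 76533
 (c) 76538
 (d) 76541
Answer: c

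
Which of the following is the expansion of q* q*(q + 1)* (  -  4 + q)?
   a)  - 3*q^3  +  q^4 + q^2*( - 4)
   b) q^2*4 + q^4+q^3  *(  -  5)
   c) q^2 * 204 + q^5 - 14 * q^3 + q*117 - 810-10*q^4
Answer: a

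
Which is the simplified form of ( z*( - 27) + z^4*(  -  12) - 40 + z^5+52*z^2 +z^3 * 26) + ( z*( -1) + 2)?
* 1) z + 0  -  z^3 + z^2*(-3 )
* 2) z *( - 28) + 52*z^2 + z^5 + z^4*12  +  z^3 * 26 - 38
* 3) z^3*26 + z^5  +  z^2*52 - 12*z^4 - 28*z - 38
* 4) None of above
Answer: 3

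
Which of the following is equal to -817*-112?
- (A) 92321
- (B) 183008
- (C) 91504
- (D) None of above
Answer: C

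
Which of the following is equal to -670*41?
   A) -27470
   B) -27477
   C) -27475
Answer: A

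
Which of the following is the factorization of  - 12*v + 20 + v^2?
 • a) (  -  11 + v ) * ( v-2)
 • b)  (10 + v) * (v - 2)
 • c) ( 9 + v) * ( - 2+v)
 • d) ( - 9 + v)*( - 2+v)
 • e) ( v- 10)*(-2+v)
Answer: e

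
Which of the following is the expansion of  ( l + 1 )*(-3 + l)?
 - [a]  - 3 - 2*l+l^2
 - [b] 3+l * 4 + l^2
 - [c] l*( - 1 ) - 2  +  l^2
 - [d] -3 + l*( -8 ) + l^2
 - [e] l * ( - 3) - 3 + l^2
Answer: a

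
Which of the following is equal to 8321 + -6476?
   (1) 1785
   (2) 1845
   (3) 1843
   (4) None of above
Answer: 2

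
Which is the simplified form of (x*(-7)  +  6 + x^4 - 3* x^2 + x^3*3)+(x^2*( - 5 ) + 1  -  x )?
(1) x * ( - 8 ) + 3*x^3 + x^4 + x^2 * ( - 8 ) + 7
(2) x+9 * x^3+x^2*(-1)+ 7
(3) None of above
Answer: 1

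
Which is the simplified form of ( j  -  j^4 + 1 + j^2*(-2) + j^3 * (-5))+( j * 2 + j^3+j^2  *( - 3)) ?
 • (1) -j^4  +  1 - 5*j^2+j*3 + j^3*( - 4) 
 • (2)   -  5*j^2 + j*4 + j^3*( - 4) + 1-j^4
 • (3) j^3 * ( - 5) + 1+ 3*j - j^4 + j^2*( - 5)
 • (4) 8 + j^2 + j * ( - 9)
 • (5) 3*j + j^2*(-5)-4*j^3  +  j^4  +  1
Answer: 1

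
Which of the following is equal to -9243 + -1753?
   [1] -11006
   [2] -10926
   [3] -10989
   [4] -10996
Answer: 4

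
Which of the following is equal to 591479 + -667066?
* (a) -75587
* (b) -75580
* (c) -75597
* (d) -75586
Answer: a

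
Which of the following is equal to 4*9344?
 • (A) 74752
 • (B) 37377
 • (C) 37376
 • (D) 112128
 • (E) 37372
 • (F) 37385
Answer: C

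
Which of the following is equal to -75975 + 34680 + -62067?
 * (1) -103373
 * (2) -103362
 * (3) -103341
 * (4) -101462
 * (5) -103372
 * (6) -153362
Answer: 2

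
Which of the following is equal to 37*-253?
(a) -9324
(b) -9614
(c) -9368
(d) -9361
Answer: d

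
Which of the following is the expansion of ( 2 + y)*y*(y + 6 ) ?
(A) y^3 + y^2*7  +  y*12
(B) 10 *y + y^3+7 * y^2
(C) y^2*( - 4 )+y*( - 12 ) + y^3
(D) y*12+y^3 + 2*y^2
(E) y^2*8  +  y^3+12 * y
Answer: E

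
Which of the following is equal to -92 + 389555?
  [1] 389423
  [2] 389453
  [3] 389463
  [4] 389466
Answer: 3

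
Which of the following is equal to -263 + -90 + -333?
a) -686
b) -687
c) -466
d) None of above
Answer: a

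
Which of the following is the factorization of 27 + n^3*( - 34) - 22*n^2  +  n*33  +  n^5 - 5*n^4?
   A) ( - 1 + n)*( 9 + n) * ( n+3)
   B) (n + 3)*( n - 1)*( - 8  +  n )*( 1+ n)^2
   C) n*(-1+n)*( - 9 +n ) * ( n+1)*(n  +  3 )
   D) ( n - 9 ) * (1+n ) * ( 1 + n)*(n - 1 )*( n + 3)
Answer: D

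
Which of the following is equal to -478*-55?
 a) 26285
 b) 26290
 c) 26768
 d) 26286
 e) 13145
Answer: b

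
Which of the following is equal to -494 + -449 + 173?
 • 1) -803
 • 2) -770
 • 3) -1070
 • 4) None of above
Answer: 2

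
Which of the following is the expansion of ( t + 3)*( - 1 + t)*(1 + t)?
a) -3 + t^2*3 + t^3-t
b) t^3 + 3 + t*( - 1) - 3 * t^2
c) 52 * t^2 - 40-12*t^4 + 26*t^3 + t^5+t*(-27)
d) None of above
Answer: a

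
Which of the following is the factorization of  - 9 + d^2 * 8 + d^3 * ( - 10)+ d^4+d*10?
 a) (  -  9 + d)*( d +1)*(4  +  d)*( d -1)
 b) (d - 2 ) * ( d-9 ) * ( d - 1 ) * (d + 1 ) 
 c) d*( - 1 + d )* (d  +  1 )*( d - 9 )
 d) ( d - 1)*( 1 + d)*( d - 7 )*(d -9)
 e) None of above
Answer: e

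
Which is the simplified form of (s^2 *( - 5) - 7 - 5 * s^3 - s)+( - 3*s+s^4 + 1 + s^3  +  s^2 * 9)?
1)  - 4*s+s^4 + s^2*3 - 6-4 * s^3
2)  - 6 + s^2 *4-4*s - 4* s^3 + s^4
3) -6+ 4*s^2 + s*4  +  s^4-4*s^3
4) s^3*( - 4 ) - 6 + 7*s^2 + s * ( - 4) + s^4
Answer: 2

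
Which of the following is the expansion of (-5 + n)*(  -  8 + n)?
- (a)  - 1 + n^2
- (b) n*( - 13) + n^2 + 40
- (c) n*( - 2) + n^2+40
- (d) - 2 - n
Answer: b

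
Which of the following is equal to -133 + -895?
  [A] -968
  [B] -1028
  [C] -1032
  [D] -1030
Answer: B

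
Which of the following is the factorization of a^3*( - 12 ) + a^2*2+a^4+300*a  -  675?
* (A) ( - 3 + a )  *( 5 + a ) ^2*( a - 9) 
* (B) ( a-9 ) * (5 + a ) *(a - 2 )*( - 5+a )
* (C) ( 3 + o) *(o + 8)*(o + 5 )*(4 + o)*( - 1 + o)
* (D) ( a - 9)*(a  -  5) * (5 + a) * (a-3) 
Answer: D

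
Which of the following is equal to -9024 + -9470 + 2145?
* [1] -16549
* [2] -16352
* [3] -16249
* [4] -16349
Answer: 4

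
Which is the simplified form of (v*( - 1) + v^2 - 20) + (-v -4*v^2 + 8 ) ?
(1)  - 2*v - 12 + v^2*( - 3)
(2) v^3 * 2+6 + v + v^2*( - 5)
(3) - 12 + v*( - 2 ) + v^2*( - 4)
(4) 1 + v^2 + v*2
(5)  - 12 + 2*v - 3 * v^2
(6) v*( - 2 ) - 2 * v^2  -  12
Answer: 1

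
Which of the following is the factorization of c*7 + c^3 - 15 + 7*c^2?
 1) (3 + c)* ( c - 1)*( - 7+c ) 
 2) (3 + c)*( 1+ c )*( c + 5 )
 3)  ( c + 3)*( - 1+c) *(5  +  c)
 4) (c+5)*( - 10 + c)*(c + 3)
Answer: 3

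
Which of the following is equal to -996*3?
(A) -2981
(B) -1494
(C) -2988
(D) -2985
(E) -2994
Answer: C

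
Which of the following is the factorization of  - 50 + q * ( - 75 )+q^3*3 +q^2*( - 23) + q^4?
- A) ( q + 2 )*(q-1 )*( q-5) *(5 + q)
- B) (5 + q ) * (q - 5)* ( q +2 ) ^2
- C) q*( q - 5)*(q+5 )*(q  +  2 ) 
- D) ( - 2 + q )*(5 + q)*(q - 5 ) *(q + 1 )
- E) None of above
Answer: E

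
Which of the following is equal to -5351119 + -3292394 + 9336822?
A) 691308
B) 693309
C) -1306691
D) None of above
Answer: B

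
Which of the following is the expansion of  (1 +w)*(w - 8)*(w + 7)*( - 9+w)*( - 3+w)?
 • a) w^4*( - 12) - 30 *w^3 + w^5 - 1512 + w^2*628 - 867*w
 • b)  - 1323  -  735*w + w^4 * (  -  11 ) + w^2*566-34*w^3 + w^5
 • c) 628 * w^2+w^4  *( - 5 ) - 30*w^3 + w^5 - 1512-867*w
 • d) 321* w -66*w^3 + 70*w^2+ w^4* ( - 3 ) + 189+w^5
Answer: a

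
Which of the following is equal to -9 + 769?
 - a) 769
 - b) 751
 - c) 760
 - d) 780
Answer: c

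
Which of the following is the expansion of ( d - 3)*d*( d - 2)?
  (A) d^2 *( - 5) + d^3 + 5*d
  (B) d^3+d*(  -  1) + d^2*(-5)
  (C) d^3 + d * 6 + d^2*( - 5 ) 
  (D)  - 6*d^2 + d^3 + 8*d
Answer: C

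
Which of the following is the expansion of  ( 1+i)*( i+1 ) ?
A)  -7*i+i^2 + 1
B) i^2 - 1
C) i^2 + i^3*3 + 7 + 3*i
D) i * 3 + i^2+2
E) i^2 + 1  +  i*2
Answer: E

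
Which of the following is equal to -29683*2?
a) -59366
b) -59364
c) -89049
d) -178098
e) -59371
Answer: a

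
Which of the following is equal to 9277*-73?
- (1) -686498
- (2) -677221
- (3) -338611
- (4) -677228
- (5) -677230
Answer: 2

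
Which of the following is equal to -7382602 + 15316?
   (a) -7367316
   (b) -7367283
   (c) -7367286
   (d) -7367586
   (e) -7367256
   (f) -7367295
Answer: c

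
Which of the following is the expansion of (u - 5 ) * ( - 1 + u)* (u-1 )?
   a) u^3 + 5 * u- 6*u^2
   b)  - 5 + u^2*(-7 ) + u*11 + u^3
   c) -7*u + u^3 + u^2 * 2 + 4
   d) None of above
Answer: b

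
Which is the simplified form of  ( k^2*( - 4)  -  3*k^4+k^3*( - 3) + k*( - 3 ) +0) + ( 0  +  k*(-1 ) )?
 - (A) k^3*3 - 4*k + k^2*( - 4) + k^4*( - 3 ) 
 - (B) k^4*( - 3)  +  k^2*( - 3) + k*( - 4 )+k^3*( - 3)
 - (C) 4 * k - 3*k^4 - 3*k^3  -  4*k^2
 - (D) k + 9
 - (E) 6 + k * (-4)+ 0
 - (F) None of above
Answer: F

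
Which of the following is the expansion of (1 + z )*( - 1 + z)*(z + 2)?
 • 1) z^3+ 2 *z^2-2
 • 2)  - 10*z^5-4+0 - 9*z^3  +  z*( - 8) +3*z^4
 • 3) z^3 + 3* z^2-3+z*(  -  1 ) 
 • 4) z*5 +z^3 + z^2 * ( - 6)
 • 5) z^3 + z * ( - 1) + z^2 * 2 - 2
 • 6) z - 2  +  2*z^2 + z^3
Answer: 5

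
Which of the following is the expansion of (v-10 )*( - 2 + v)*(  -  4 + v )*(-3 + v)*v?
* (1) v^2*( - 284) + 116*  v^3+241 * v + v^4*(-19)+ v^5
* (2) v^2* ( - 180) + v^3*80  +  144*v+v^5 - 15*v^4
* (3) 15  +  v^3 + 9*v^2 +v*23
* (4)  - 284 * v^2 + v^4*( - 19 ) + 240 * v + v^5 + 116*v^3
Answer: 4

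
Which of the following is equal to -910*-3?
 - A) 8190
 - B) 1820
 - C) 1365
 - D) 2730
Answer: D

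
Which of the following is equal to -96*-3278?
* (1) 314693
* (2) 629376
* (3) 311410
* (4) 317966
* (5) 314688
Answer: 5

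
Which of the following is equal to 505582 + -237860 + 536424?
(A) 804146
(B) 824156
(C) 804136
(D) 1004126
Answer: A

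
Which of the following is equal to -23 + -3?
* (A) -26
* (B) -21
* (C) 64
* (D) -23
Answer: A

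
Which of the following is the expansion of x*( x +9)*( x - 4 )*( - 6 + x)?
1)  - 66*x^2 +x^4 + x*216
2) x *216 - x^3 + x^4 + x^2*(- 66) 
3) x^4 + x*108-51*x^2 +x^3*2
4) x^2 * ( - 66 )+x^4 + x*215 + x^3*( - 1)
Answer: 2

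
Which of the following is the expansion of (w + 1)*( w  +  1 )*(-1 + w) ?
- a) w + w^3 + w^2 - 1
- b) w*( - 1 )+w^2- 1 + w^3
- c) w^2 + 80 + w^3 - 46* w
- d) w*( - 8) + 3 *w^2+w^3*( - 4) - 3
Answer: b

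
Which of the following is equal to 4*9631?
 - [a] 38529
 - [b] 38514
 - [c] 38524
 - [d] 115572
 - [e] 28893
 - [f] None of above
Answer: c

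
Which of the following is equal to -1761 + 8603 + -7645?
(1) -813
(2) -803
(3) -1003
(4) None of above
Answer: 2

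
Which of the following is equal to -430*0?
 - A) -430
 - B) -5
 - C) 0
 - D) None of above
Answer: C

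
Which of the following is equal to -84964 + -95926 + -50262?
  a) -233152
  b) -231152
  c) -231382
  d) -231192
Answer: b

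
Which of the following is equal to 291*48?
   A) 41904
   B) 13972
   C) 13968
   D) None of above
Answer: C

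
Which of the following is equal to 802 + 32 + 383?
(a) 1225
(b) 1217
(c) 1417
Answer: b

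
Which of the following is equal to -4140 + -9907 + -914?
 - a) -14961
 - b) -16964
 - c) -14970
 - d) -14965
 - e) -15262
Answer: a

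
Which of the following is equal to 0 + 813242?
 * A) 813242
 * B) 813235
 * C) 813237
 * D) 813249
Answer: A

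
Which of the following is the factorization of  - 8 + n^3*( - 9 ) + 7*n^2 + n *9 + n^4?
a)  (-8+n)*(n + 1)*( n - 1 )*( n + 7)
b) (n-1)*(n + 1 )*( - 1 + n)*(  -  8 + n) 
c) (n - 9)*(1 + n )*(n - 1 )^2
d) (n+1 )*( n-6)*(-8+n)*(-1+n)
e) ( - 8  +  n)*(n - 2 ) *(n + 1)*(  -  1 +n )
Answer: b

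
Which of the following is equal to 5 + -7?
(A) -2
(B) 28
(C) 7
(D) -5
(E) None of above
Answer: A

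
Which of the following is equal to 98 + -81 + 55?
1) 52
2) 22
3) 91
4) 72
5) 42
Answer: 4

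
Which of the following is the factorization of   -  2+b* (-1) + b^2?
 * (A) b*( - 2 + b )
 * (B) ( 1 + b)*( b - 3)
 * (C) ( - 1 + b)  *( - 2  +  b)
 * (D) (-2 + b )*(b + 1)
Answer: D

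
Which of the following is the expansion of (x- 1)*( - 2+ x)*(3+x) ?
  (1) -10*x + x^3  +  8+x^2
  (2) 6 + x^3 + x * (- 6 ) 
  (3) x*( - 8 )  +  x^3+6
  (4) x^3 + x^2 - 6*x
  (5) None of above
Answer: 5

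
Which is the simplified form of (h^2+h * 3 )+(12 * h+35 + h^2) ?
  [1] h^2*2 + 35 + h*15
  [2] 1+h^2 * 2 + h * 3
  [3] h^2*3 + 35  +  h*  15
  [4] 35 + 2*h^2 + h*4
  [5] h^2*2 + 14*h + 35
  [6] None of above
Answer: 1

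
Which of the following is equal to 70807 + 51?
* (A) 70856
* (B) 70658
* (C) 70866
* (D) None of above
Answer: D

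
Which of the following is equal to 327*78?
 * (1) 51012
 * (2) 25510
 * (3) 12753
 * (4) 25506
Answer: 4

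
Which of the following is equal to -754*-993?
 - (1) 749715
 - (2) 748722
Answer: 2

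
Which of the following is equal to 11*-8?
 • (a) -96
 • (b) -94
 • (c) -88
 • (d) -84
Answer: c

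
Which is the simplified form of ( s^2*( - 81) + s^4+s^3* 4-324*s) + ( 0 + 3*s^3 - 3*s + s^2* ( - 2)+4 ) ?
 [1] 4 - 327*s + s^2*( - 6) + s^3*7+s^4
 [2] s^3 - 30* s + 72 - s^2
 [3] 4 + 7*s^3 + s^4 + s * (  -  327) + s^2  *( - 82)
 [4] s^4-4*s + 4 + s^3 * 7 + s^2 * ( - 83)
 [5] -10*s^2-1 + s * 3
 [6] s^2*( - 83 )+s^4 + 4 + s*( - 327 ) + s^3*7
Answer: 6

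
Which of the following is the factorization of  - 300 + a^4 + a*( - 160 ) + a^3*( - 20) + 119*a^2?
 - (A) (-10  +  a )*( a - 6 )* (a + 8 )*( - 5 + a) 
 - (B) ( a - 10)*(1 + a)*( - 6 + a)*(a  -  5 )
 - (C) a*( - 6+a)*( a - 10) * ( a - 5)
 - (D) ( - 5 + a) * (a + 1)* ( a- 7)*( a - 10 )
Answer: B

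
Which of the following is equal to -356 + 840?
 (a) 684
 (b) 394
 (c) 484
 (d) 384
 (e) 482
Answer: c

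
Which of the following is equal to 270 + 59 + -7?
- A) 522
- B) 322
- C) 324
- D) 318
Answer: B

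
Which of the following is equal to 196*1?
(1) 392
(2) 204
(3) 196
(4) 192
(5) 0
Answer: 3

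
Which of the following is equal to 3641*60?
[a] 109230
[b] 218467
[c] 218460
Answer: c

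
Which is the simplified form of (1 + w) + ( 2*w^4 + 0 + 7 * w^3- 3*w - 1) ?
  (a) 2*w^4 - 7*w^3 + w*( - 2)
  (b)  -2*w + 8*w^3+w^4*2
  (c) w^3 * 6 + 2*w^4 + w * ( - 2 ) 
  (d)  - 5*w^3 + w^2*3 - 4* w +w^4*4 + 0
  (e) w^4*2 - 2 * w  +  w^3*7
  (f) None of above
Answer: e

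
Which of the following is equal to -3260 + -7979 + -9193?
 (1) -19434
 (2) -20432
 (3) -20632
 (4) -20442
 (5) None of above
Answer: 2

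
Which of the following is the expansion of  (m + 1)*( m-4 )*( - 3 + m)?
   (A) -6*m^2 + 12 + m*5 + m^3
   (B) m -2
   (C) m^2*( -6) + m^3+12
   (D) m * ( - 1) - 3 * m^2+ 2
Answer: A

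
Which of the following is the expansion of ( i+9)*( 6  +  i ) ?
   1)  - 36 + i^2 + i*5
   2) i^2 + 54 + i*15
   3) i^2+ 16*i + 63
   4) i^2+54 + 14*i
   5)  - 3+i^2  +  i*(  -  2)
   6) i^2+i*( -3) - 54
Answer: 2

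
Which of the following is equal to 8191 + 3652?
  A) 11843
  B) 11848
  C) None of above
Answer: A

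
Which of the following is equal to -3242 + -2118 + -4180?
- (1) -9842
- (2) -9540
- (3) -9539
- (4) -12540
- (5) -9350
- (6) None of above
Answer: 2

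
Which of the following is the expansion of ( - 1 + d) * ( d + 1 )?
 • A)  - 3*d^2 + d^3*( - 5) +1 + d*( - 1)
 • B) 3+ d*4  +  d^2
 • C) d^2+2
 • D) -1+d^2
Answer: D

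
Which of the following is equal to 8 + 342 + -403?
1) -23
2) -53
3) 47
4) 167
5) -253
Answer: 2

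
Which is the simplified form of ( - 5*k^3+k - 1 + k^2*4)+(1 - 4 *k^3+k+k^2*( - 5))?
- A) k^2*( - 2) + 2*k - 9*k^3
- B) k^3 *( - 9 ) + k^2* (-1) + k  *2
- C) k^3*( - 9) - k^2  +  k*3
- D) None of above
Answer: B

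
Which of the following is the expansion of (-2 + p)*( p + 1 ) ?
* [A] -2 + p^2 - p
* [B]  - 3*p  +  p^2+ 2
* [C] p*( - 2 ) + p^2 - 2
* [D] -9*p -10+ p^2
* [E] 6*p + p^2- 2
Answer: A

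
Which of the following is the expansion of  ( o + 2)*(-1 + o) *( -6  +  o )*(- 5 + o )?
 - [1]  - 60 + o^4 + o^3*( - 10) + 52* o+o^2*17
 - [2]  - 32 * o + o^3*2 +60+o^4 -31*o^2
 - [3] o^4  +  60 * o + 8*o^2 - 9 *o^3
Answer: 1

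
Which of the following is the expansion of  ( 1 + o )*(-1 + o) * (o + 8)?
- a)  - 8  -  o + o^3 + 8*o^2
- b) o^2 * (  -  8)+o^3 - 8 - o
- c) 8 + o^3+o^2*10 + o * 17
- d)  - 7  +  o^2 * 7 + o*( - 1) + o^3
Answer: a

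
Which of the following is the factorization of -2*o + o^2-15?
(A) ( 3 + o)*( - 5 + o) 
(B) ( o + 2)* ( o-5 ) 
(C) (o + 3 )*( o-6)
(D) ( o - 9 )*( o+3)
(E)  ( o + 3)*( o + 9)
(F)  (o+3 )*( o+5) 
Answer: A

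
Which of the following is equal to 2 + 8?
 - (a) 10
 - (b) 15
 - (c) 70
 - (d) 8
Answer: a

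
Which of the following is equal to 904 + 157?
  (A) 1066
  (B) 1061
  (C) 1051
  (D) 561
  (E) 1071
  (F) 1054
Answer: B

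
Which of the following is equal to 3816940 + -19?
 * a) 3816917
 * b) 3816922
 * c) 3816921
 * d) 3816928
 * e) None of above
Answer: c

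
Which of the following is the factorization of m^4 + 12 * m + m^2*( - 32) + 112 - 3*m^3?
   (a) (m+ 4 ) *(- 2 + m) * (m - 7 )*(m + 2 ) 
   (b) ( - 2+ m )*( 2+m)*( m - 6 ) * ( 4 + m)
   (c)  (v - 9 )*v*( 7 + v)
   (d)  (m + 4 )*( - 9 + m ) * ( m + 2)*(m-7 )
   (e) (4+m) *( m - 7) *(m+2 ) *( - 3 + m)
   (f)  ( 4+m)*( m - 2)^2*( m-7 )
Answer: a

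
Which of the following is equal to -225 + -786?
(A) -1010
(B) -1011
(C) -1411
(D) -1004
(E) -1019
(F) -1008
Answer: B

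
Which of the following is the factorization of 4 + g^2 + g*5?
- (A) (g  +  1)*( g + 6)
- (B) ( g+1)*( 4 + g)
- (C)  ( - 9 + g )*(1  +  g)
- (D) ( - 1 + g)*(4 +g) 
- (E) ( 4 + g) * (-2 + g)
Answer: B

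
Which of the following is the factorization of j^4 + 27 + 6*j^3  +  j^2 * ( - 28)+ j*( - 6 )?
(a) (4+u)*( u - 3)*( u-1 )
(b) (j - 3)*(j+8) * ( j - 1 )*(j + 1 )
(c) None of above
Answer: c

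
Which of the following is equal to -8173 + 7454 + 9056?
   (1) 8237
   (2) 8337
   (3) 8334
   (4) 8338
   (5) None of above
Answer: 2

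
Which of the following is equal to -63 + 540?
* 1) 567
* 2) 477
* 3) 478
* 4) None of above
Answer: 2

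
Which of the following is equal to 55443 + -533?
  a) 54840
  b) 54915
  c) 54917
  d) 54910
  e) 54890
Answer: d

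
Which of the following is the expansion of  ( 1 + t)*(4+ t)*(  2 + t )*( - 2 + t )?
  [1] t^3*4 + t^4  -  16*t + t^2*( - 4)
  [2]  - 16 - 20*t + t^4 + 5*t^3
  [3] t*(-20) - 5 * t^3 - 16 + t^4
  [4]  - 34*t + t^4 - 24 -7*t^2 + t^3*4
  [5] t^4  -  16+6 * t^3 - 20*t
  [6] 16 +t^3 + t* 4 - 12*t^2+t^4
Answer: 2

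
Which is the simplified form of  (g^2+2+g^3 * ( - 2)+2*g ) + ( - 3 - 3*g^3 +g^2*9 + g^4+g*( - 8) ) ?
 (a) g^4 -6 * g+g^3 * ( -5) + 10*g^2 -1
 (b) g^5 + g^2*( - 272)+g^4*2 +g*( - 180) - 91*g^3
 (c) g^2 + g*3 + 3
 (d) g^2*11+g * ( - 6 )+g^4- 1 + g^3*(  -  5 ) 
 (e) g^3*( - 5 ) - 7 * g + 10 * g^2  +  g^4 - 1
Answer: a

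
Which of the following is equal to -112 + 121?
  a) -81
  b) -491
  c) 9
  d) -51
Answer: c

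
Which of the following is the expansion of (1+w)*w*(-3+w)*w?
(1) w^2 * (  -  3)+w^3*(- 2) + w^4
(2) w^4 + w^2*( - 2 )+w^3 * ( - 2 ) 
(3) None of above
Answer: 1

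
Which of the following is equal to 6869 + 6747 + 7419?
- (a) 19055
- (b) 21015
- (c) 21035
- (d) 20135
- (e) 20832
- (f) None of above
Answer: c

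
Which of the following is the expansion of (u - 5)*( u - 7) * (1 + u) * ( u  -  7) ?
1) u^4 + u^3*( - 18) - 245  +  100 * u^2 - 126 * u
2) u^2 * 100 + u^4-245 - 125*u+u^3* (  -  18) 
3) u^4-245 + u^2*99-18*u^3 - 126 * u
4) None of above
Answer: 1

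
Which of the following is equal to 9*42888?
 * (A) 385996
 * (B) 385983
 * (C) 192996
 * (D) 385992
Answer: D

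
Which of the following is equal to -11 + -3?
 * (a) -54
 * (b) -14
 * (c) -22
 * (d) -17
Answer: b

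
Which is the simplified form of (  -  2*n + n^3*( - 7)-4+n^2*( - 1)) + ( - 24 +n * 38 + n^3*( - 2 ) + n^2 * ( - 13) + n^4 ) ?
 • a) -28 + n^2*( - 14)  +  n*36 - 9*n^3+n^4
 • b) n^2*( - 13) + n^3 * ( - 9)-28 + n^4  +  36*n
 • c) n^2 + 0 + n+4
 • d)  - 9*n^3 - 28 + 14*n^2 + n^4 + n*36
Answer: a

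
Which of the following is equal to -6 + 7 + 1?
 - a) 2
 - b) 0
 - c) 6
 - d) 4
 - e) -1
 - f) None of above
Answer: a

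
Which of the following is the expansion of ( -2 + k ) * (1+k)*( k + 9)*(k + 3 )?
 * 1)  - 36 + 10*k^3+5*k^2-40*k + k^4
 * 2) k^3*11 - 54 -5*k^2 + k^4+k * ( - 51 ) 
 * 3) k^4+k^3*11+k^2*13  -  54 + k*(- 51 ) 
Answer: 3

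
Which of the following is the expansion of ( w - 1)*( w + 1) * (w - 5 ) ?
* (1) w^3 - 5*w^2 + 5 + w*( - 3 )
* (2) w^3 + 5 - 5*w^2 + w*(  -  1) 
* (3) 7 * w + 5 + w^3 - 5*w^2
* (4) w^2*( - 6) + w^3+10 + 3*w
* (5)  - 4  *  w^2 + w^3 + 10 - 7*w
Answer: 2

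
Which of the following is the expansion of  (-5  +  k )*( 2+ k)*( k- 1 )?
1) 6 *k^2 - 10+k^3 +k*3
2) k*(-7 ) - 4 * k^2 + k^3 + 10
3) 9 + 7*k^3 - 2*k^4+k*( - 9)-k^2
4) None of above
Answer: 2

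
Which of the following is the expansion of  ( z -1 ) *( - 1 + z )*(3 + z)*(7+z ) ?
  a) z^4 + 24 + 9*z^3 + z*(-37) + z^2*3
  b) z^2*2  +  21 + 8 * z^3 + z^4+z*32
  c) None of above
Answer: c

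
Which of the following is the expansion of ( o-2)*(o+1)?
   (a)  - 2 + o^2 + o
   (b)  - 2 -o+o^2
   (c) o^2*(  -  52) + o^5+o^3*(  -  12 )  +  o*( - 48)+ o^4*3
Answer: b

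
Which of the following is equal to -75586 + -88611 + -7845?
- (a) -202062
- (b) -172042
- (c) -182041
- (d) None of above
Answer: b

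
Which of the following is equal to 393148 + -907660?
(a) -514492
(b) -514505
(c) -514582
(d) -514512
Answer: d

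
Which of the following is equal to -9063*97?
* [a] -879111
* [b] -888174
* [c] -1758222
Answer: a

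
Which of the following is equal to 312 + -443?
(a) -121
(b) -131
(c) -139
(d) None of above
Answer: b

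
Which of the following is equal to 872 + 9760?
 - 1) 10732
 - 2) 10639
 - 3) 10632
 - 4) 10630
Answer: 3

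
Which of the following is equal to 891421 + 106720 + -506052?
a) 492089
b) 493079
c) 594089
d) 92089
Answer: a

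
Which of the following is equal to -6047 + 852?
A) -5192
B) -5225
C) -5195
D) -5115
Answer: C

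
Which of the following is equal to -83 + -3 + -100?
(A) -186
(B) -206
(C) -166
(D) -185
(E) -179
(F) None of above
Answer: A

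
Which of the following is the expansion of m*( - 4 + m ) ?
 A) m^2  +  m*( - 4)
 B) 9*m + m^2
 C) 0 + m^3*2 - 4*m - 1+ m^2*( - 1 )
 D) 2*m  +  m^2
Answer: A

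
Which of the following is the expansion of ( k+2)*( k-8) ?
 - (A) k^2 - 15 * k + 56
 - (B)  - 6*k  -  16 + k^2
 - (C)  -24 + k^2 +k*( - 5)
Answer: B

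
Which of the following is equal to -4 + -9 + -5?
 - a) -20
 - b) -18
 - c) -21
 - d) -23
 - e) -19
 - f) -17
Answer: b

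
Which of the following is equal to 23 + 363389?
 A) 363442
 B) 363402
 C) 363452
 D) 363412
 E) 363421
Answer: D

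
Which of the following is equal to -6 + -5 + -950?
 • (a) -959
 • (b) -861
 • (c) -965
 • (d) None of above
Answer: d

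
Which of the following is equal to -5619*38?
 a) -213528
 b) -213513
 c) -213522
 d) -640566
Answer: c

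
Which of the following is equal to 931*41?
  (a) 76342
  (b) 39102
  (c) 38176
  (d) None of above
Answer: d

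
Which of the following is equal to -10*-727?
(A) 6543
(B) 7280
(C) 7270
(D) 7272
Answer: C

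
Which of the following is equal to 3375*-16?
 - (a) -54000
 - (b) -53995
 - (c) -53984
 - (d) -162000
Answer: a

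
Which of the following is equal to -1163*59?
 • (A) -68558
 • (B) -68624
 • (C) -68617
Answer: C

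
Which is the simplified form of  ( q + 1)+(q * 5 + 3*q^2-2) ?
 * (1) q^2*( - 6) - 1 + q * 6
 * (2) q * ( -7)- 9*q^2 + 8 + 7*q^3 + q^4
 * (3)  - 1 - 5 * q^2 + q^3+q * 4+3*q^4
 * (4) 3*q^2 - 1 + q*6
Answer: 4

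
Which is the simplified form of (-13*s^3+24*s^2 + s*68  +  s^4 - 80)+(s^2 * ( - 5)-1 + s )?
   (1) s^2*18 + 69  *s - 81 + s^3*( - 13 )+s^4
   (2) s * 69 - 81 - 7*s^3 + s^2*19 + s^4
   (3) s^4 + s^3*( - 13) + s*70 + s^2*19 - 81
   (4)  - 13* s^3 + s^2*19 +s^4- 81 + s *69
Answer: 4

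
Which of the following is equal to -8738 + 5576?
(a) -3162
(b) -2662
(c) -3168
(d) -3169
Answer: a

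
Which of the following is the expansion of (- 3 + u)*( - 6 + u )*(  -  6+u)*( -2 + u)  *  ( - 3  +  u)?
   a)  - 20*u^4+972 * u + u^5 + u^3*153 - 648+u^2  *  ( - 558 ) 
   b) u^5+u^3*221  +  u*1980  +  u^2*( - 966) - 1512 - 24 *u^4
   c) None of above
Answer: a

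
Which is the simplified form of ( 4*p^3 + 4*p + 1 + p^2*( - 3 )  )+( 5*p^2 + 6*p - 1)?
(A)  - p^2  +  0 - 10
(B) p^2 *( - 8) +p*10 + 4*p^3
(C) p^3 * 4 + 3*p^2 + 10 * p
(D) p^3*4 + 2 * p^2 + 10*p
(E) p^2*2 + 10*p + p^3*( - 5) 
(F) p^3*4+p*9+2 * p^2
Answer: D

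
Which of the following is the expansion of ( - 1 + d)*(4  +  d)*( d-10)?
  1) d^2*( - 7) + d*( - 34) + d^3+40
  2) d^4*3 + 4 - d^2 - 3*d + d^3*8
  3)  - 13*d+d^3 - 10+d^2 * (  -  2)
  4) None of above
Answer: 1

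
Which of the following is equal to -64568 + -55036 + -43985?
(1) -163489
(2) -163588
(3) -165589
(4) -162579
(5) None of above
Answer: 5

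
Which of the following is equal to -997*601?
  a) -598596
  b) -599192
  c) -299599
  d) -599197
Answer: d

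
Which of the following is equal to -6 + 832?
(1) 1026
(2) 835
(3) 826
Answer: 3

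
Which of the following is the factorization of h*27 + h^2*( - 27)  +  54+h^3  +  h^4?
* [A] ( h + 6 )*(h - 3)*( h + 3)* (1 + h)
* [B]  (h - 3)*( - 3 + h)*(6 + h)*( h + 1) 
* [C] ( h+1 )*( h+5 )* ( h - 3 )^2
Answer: B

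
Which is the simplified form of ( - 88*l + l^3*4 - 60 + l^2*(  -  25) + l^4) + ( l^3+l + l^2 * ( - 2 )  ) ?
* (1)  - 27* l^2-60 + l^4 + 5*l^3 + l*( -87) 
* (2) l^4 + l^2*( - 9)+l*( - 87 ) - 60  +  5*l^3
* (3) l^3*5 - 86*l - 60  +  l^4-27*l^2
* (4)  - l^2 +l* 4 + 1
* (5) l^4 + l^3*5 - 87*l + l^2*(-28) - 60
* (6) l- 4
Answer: 1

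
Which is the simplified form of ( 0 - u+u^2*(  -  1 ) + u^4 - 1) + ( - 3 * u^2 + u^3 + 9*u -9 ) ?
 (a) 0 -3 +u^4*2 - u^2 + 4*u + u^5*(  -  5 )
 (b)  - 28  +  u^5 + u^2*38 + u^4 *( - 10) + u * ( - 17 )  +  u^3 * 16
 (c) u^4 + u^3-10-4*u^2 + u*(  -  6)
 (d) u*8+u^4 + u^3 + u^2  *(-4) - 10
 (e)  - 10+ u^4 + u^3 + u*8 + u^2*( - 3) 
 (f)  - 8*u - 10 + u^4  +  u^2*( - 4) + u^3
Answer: d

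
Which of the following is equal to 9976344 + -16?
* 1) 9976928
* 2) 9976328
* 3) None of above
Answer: 2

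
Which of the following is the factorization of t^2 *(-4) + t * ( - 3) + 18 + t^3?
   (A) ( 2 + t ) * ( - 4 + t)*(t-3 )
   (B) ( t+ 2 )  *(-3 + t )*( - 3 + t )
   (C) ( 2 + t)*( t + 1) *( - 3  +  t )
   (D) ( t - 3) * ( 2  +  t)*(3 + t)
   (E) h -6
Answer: B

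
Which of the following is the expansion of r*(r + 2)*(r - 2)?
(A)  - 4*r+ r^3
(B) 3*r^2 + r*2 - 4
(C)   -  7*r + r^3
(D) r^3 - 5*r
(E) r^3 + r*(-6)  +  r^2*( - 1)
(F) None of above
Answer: A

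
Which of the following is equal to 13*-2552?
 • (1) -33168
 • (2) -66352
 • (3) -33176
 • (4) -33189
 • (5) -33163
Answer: 3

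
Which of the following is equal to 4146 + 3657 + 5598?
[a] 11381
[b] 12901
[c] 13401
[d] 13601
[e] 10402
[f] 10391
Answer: c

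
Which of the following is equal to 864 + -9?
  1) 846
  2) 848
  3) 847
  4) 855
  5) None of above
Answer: 4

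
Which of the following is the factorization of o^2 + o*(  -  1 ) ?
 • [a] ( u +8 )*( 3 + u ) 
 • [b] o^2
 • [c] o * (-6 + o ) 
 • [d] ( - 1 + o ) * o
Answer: d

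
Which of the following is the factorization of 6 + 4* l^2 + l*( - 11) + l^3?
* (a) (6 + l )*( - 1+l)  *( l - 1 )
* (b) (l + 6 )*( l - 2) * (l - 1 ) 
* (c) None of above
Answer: a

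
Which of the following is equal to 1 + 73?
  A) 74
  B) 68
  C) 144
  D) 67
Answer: A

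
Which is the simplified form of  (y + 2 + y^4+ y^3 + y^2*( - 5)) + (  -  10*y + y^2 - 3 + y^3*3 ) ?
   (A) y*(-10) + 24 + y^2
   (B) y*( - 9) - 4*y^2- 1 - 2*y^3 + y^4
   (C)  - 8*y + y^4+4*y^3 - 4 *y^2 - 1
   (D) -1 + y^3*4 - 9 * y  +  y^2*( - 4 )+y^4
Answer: D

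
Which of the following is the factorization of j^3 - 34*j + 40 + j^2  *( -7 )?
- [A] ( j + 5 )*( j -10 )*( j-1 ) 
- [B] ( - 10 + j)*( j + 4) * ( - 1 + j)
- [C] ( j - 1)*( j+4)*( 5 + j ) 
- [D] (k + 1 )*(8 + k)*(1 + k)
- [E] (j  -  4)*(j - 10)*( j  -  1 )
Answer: B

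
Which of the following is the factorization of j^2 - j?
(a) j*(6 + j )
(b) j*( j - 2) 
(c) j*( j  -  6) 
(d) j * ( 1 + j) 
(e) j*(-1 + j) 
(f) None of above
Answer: e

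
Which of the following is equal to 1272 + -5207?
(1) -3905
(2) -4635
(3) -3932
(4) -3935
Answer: 4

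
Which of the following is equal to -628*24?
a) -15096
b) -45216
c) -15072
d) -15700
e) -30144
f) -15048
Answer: c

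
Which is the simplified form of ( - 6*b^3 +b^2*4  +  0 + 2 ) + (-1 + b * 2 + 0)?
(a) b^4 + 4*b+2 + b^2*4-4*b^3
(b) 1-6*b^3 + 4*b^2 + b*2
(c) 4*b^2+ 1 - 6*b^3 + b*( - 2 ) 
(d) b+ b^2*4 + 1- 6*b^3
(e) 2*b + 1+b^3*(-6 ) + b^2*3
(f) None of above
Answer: b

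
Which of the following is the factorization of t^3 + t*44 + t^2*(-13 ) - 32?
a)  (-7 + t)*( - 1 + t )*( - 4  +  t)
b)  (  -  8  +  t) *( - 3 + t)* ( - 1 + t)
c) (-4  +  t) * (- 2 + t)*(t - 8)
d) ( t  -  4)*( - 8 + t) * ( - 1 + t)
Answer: d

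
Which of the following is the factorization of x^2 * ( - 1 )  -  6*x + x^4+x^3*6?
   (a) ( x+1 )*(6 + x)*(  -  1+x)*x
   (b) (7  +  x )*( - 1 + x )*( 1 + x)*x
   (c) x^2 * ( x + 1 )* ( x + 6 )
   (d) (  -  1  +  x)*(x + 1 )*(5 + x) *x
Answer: a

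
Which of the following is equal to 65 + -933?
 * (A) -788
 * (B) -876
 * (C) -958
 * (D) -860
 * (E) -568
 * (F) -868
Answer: F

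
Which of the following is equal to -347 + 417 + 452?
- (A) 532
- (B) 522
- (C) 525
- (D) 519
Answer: B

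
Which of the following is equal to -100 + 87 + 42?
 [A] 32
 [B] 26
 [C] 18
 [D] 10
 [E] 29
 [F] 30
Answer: E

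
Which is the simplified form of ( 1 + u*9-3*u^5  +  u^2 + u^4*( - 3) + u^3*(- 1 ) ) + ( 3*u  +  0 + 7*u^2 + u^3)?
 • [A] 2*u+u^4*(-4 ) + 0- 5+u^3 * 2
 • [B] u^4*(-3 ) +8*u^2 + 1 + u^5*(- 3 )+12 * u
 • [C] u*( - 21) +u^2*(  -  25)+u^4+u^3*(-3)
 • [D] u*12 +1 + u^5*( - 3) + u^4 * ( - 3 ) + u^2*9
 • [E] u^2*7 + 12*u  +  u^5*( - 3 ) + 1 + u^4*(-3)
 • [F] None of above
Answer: B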